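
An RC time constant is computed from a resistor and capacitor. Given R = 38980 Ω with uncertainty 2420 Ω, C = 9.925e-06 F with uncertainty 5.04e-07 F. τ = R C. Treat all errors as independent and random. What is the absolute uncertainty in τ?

Products/powers → add relative errors in quadrature, weighted by exponent:
  (1·δR/R)² = (1×0.0621)² = 0.00385;  (1·δC/C)² = (1×0.0508)² = 0.00258
δτ/τ = √(0.00643) = 0.0802
τ = 0.3869 s, so δτ = 0.0802 × 0.3869 = 0.0310 s.

0.0310 s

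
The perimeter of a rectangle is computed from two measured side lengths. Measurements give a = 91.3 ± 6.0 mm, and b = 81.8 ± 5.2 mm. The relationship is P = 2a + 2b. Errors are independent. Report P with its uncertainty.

346 ± 15.9 mm

Sums and differences: (δP)² = Σ (cᵢ δxᵢ)².
  (2·δa)² = 144;  (2·δb)² = 108
δP = √(252) = 15.9 mm
P = 346 mm.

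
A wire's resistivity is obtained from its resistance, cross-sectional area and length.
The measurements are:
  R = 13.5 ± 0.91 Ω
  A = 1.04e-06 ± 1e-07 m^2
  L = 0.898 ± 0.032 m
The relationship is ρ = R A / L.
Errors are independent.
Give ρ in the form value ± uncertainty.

(1.56 ± 0.192) × 10^-5 Ω·m

Products/powers → add relative errors in quadrature, weighted by exponent:
  (1·δR/R)² = (1×0.0674)² = 0.00454;  (1·δA/A)² = (1×0.0962)² = 0.00925;  (-1·δL/L)² = (-1×0.0356)² = 0.00127
δρ/ρ = √(0.0151) = 0.123
ρ = 1.56e-05 Ω·m, so δρ = 0.123 × 1.56e-05 = 1.92e-06 Ω·m.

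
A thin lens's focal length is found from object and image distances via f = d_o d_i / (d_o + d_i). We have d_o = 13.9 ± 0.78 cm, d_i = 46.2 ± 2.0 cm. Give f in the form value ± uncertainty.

10.7 ± 0.473 cm

∂f/∂d_o = (d_i/(d_o+d_i))² = 0.591;  ∂f/∂d_i = (d_o/(d_o+d_i))² = 0.0535
δf = √((∂f/∂d_o · δd_o)² + (∂f/∂d_i · δd_i)²) = √(0.212 + 0.0114) = 0.473 cm
f = 10.7 cm.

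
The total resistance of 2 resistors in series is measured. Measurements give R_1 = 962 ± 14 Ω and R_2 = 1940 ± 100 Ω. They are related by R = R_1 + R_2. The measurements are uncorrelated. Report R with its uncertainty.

Sums and differences: (δR)² = Σ (cᵢ δxᵢ)².
  (δR_1)² = 196;  (δR_2)² = 10000
δR = √(10200) = 101 Ω
R = 2900 Ω.

2900 ± 101 Ω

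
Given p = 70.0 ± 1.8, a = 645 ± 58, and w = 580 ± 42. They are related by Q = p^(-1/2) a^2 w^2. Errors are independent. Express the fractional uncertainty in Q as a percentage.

Relative error in a monomial: (δQ/Q)² = Σ (nᵢ · δxᵢ/xᵢ)².
  (−½·δp/p)² = (-0.5×0.0257)² = 0.000165;  (2·δa/a)² = (2×0.0899)² = 0.0323;  (2·δw/w)² = (2×0.0724)² = 0.0210
δQ/Q = √(0.0535) = 0.231

23.1%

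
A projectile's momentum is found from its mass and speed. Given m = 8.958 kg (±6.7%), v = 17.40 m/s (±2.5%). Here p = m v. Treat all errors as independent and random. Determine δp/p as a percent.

For a monomial p ∝ m, v, fractional errors add in quadrature:
  (1·δm/m)² = (1×0.0670)² = 0.00449;  (1·δv/v)² = (1×0.0250)² = 0.000625
δp/p = √(0.00511) = 0.0715

7.15%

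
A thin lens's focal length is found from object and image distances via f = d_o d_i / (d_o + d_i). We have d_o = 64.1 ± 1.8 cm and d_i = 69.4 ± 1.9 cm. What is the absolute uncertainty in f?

0.655 cm

∂f/∂d_o = (d_i/(d_o+d_i))² = 0.270;  ∂f/∂d_i = (d_o/(d_o+d_i))² = 0.231
δf = √((∂f/∂d_o · δd_o)² + (∂f/∂d_i · δd_i)²) = √(0.237 + 0.192) = 0.655 cm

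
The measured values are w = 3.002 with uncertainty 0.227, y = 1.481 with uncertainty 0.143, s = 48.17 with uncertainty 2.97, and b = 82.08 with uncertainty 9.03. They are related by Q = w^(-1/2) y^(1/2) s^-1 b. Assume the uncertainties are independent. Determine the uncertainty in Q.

0.168

Each factor contributes (exponent × relative error)² to (δQ/Q)²:
  (−½·δw/w)² = (-0.5×0.0756)² = 0.00143;  (½·δy/y)² = (0.5×0.0966)² = 0.00233;  (-1·δs/s)² = (-1×0.0617)² = 0.00380;  (1·δb/b)² = (1×0.110)² = 0.0121
δQ/Q = √(0.0197) = 0.140
Q = 1.197, so δQ = 0.140 × 1.197 = 0.168.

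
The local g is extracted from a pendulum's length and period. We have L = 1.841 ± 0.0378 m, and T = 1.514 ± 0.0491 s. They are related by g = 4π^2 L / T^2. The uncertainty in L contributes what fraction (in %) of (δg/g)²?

9.11%

(δg/g)² = (1·δL/L)² + (-2·δT/T)²
  L term: (1×0.0205)² = 0.000422
  T term: (-2×0.0324)² = 0.00421
Total = 0.00463. Share from L = 0.000422/0.00463 = 0.0911.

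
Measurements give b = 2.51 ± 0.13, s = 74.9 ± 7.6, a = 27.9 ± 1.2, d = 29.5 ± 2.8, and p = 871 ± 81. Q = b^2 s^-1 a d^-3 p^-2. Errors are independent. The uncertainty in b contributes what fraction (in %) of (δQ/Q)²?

(δQ/Q)² = (2·δb/b)² + (-1·δs/s)² + (1·δa/a)² + (-3·δd/d)² + (-2·δp/p)²
  b term: (2×0.0518)² = 0.0107
  s term: (-1×0.101)² = 0.0103
  a term: (1×0.0430)² = 0.00185
  d term: (-3×0.0949)² = 0.0811
  p term: (-2×0.0930)² = 0.0346
Total = 0.139. Share from b = 0.0107/0.139 = 0.0774.

7.74%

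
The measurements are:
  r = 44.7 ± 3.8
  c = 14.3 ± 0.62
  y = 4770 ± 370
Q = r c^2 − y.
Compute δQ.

1170

Let p = r·c^2 = 9140. δp/p = √((1·δr/r)² + (2·δc/c)²) = √(0.00723 + 0.00752) = 0.121, so δp = 1110.
Q = p − y: δQ = √(δp² + δy²) = √(1.23e+06 + 1.37e+05) = 1170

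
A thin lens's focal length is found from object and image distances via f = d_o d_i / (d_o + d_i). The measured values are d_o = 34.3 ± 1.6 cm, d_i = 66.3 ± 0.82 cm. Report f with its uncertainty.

∂f/∂d_o = (d_i/(d_o+d_i))² = 0.434;  ∂f/∂d_i = (d_o/(d_o+d_i))² = 0.116
δf = √((∂f/∂d_o · δd_o)² + (∂f/∂d_i · δd_i)²) = √(0.483 + 0.00909) = 0.701 cm
f = 22.6 cm.

22.6 ± 0.701 cm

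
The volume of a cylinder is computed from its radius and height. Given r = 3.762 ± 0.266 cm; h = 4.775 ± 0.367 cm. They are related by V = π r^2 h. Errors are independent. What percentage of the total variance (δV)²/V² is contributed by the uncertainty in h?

(δV/V)² = (2·δr/r)² + (1·δh/h)²
  r term: (2×0.0707)² = 0.0200
  h term: (1×0.0769)² = 0.00591
Total = 0.0259. Share from h = 0.00591/0.0259 = 0.228.

22.8%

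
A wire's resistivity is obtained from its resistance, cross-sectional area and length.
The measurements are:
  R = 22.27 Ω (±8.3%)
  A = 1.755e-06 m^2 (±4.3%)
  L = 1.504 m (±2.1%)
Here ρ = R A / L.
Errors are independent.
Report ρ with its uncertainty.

(2.599 ± 0.249) × 10^-5 Ω·m

For a monomial ρ ∝ R, A, L^-1, fractional errors add in quadrature:
  (1·δR/R)² = (1×0.0830)² = 0.00689;  (1·δA/A)² = (1×0.0430)² = 0.00185;  (-1·δL/L)² = (-1×0.0210)² = 0.000441
δρ/ρ = √(0.00918) = 0.0958
ρ = 2.599e-05 Ω·m, so δρ = 0.0958 × 2.599e-05 = 2.49e-06 Ω·m.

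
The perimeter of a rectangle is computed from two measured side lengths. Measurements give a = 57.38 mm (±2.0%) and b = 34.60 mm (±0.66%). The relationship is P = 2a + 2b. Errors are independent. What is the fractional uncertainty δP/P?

For a sum/difference, combine absolute errors in quadrature:
  (2·δa)² = 5.27;  (2·δb)² = 0.209
δP = √(5.48) = 2.34 mm
P = 184.0 mm, so δP/P = 2.34/184.0 = 0.0127.

0.0127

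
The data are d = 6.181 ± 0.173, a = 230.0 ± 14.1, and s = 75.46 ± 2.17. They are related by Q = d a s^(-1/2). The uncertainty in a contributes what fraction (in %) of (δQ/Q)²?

(δQ/Q)² = (1·δd/d)² + (1·δa/a)² + (−½·δs/s)²
  d term: (1×0.0280)² = 0.000783
  a term: (1×0.0613)² = 0.00376
  s term: (-0.5×0.0288)² = 0.000207
Total = 0.00475. Share from a = 0.00376/0.00475 = 0.791.

79.1%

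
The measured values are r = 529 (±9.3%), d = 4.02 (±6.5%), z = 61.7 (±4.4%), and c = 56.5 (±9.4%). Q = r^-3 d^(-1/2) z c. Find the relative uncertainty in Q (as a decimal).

0.299

Each factor contributes (exponent × relative error)² to (δQ/Q)²:
  (-3·δr/r)² = (-3×0.0930)² = 0.0778;  (−½·δd/d)² = (-0.5×0.0650)² = 0.00106;  (1·δz/z)² = (1×0.0440)² = 0.00194;  (1·δc/c)² = (1×0.0940)² = 0.00884
δQ/Q = √(0.0897) = 0.299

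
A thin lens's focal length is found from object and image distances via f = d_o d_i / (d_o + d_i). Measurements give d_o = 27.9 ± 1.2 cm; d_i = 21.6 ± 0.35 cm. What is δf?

∂f/∂d_o = (d_i/(d_o+d_i))² = 0.190;  ∂f/∂d_i = (d_o/(d_o+d_i))² = 0.318
δf = √((∂f/∂d_o · δd_o)² + (∂f/∂d_i · δd_i)²) = √(0.0522 + 0.0124) = 0.254 cm

0.254 cm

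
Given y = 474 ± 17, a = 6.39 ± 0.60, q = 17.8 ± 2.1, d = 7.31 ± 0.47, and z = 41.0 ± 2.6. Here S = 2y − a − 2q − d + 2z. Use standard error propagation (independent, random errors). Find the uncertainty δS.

Each term contributes (cᵢ δxᵢ)² to (δS)²:
  (2·δy)² = 1160;  (δa)² = 0.360;  (2·δq)² = 17.6;  (δd)² = 0.221;  (2·δz)² = 27.0
δS = √(1200) = 34.7

34.7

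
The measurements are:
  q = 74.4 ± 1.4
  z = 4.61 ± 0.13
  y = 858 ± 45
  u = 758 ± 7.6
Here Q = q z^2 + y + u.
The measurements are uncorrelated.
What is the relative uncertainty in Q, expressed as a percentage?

3.27%

Let p = q·z^2 = 1580. δp/p = √((1·δq/q)² + (2·δz/z)²) = √(0.000354 + 0.00318) = 0.0595, so δp = 94.0.
Q = p + y + u: δQ = √(δp² + δy² + δu²) = √(8840 + 2020 + 57.8) = 105
Q = 3200, so δQ/Q = 105/3200 = 0.0327.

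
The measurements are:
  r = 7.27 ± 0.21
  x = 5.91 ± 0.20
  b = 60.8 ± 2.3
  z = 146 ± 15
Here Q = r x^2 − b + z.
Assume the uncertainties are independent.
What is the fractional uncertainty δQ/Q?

Let p = r·x^2 = 254. δp/p = √((1·δr/r)² + (2·δx/x)²) = √(0.000834 + 0.00458) = 0.0736, so δp = 18.7.
Q = p − b + z: δQ = √(δp² + δb² + δz²) = √(349 + 5.29 + 225) = 24.1
Q = 339, so δQ/Q = 24.1/339 = 0.0710.

0.0710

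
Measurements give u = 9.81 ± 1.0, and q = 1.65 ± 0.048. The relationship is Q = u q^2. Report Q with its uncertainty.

26.7 ± 3.13

Relative error in a monomial: (δQ/Q)² = Σ (nᵢ · δxᵢ/xᵢ)².
  (1·δu/u)² = (1×0.102)² = 0.0104;  (2·δq/q)² = (2×0.0291)² = 0.00339
δQ/Q = √(0.0138) = 0.117
Q = 26.7, so δQ = 0.117 × 26.7 = 3.13.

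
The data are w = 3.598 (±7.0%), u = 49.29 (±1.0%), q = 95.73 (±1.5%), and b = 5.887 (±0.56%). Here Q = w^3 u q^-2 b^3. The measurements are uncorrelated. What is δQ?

10.9

Q is a product of powers, so relative uncertainties combine in quadrature:
  (3·δw/w)² = (3×0.0700)² = 0.0441;  (1·δu/u)² = (1×0.0100)² = 0.000100;  (-2·δq/q)² = (-2×0.0150)² = 0.000900;  (3·δb/b)² = (3×0.00560)² = 0.000282
δQ/Q = √(0.0454) = 0.213
Q = 51.11, so δQ = 0.213 × 51.11 = 10.9.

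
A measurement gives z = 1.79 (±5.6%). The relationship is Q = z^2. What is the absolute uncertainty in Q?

0.359

Each factor contributes (exponent × relative error)² to (δQ/Q)²:
  (2·δz/z)² = (2×0.0560)² = 0.0125
δQ/Q = √(0.0125) = 0.112
Q = 3.20, so δQ = 0.112 × 3.20 = 0.359.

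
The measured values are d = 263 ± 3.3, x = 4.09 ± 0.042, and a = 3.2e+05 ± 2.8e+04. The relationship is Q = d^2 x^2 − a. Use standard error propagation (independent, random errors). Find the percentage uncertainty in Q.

Let p = d^2·x^2 = 1.16e+06. δp/p = √((2·δd/d)² + (2·δx/x)²) = √(0.000630 + 0.000422) = 0.0324, so δp = 37500.
Q = p − a: δQ = √(δp² + δa²) = √(1.41e+09 + 7.84e+08) = 46800
Q = 8.37e+05, so δQ/Q = 46800/8.37e+05 = 0.0559.

5.59%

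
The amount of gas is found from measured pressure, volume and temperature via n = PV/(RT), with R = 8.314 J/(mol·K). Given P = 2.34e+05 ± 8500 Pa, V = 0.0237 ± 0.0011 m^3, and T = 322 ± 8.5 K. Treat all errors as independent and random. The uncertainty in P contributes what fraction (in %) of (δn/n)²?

(δn/n)² = (1·δP/P)² + (1·δV/V)² + (-1·δT/T)²
  P term: (1×0.0363)² = 0.00132
  V term: (1×0.0464)² = 0.00215
  T term: (-1×0.0264)² = 0.000697
Total = 0.00417. Share from P = 0.00132/0.00417 = 0.316.

31.6%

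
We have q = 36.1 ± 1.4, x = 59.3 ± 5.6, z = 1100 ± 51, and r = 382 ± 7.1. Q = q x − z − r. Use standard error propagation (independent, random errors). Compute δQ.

Let p = q·x = 2140. δp/p = √((1·δq/q)² + (1·δx/x)²) = √(0.00150 + 0.00892) = 0.102, so δp = 219.
Q = p − z − r: δQ = √(δp² + δz² + δr²) = √(47800 + 2600 + 50.4) = 225

225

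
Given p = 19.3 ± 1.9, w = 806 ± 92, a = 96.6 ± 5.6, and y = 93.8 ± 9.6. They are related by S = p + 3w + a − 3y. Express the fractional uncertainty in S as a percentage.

12.3%

Sums and differences: (δS)² = Σ (cᵢ δxᵢ)².
  (δp)² = 3.61;  (3·δw)² = 76200;  (δa)² = 31.4;  (3·δy)² = 829
δS = √(77000) = 278
S = 2250, so δS/S = 278/2250 = 0.123.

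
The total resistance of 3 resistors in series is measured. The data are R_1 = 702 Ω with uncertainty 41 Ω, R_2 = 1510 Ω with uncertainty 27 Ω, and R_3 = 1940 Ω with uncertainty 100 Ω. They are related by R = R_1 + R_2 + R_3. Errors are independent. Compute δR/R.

R is a linear combination, so absolute uncertainties add in quadrature:
  (δR_1)² = 1680;  (δR_2)² = 729;  (δR_3)² = 10000
δR = √(12400) = 111 Ω
R = 4150 Ω, so δR/R = 111/4150 = 0.0268.

0.0268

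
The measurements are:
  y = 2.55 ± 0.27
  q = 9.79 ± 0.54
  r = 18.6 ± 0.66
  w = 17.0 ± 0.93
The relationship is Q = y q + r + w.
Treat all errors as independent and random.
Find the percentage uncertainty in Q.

Let p = y·q = 25.0. δp/p = √((1·δy/y)² + (1·δq/q)²) = √(0.0112 + 0.00304) = 0.119, so δp = 2.98.
Q = p + r + w: δQ = √(δp² + δr² + δw²) = √(8.88 + 0.436 + 0.865) = 3.19
Q = 60.6, so δQ/Q = 3.19/60.6 = 0.0527.

5.27%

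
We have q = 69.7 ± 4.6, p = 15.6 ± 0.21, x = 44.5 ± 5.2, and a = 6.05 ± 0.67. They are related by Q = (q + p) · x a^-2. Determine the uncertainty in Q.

26.6

Let u = q + p = 85.3. δu = √(δq² + δp²) = √(21.2 + 0.0441) = 4.60, so δu/u = 0.0540.
Q is then a monomial in u, x, a:
δQ/Q = √((δu/u)² + (1·δx/x)² + (-2·δa/a)²) = √(0.00291 + 0.0137 + 0.0491) = 0.256
Q = 104, so δQ = 0.256 × 104 = 26.6.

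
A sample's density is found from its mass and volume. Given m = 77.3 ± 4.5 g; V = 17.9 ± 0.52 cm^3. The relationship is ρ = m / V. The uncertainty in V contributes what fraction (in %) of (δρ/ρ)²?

19.9%

(δρ/ρ)² = (1·δm/m)² + (-1·δV/V)²
  m term: (1×0.0582)² = 0.00339
  V term: (-1×0.0291)² = 0.000844
Total = 0.00423. Share from V = 0.000844/0.00423 = 0.199.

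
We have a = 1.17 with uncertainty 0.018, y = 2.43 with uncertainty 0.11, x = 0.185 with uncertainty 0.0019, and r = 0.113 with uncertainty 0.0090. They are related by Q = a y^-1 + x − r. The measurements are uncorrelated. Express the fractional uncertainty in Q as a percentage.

Let p = a·y^-1 = 0.481. δp/p = √((1·δa/a)² + (-1·δy/y)²) = √(0.000237 + 0.00205) = 0.0478, so δp = 0.0230.
Q = p + x − r: δQ = √(δp² + δx² + δr²) = √(0.000530 + 3.61e-06 + 8.1e-05) = 0.0248
Q = 0.553, so δQ/Q = 0.0248/0.553 = 0.0448.

4.48%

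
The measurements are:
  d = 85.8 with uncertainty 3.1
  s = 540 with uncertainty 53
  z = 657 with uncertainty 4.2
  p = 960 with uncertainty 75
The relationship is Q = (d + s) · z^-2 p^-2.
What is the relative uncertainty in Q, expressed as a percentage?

Let u = d + s = 626. δu = √(δd² + δs²) = √(9.61 + 2810) = 53.1, so δu/u = 0.0848.
Q is then a monomial in u, z, p:
δQ/Q = √((δu/u)² + (-2·δz/z)² + (-2·δp/p)²) = √(0.00720 + 0.000163 + 0.0244) = 0.178

17.8%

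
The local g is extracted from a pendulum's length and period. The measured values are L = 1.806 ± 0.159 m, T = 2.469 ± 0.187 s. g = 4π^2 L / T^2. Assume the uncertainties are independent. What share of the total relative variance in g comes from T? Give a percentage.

(δg/g)² = (1·δL/L)² + (-2·δT/T)²
  L term: (1×0.0880)² = 0.00775
  T term: (-2×0.0757)² = 0.0229
Total = 0.0307. Share from T = 0.0229/0.0307 = 0.747.

74.7%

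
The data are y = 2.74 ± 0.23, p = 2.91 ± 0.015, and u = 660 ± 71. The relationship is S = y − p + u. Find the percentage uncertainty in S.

10.8%

For a sum/difference, combine absolute errors in quadrature:
  (δy)² = 0.0529;  (δp)² = 0.000225;  (δu)² = 5040
δS = √(5040) = 71.0
S = 660, so δS/S = 71.0/660 = 0.108.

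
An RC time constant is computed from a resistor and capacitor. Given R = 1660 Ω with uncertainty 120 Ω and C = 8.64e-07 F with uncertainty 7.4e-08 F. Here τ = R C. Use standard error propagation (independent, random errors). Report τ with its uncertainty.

For a monomial τ ∝ R, C, fractional errors add in quadrature:
  (1·δR/R)² = (1×0.0723)² = 0.00523;  (1·δC/C)² = (1×0.0856)² = 0.00734
δτ/τ = √(0.0126) = 0.112
τ = 0.00143 s, so δτ = 0.112 × 0.00143 = 0.000161 s.

0.00143 ± 0.000161 s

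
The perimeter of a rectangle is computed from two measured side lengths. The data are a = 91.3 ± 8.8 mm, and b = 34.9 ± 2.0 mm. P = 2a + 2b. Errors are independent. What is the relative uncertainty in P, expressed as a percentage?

7.15%

P is a linear combination, so absolute uncertainties add in quadrature:
  (2·δa)² = 310;  (2·δb)² = 16.0
δP = √(326) = 18.0 mm
P = 252 mm, so δP/P = 18.0/252 = 0.0715.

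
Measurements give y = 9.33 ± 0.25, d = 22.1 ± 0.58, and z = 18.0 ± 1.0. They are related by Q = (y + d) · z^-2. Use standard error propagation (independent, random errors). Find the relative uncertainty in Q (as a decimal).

Let u = y + d = 31.4. δu = √(δy² + δd²) = √(0.0625 + 0.336) = 0.632, so δu/u = 0.0201.
Q is then a monomial in u, z:
δQ/Q = √((δu/u)² + (-2·δz/z)²) = √(0.000404 + 0.0123) = 0.113

0.113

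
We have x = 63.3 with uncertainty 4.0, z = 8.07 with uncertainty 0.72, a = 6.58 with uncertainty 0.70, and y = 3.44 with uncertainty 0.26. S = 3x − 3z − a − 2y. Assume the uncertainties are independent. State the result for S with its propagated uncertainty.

152 ± 12.2

Absolute uncertainties add in quadrature for a linear combination:
  (3·δx)² = 144;  (3·δz)² = 4.67;  (δa)² = 0.490;  (2·δy)² = 0.270
δS = √(149) = 12.2
S = 152.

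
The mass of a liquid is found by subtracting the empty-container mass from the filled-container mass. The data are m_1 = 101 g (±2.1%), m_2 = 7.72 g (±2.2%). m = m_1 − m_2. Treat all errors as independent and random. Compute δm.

For a sum/difference, combine absolute errors in quadrature:
  (δm_1)² = 4.50;  (δm_2)² = 0.0288
δm = √(4.53) = 2.13 g

2.13 g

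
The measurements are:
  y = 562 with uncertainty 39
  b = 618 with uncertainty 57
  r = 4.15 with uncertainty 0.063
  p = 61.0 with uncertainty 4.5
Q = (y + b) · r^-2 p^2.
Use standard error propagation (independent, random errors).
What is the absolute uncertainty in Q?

Let u = y + b = 1180. δu = √(δy² + δb²) = √(1520 + 3250) = 69.1, so δu/u = 0.0585.
Q is then a monomial in u, r, p:
δQ/Q = √((δu/u)² + (-2·δr/r)² + (2·δp/p)²) = √(0.00343 + 0.000922 + 0.0218) = 0.162
Q = 2.55e+05, so δQ = 0.162 × 2.55e+05 = 41200.

41200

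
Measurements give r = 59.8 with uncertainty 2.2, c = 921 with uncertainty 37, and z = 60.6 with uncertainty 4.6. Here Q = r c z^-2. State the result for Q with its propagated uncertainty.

Products/powers → add relative errors in quadrature, weighted by exponent:
  (1·δr/r)² = (1×0.0368)² = 0.00135;  (1·δc/c)² = (1×0.0402)² = 0.00161;  (-2·δz/z)² = (-2×0.0759)² = 0.0230
δQ/Q = √(0.0260) = 0.161
Q = 15.0, so δQ = 0.161 × 15.0 = 2.42.

15.0 ± 2.42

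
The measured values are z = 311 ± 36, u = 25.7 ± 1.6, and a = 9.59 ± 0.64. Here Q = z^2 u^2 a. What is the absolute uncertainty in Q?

Q is a product of powers, so relative uncertainties combine in quadrature:
  (2·δz/z)² = (2×0.116)² = 0.0536;  (2·δu/u)² = (2×0.0623)² = 0.0155;  (1·δa/a)² = (1×0.0667)² = 0.00445
δQ/Q = √(0.0736) = 0.271
Q = 6.13e+08, so δQ = 0.271 × 6.13e+08 = 1.66e+08.

1.66e+08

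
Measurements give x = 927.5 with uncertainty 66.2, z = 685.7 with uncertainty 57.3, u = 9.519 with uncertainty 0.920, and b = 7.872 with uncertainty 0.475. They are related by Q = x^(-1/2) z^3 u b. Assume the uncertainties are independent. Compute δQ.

Q is a product of powers, so relative uncertainties combine in quadrature:
  (−½·δx/x)² = (-0.5×0.0714)² = 0.00127;  (3·δz/z)² = (3×0.0836)² = 0.0628;  (1·δu/u)² = (1×0.0966)² = 0.00934;  (1·δb/b)² = (1×0.0603)² = 0.00364
δQ/Q = √(0.0771) = 0.278
Q = 7.933e+08, so δQ = 0.278 × 7.933e+08 = 2.2e+08.

2.2e+08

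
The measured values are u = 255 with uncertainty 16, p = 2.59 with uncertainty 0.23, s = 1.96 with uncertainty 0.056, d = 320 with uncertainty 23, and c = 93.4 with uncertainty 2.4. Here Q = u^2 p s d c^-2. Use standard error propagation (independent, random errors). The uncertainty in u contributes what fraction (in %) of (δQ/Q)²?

(δQ/Q)² = (2·δu/u)² + (1·δp/p)² + (1·δs/s)² + (1·δd/d)² + (-2·δc/c)²
  u term: (2×0.0627)² = 0.0157
  p term: (1×0.0888)² = 0.00789
  s term: (1×0.0286)² = 0.000816
  d term: (1×0.0719)² = 0.00517
  c term: (-2×0.0257)² = 0.00264
Total = 0.0323. Share from u = 0.0157/0.0323 = 0.488.

48.8%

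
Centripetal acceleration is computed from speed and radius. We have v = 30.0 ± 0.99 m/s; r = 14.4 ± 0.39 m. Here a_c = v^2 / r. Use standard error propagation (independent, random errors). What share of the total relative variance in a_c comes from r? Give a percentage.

14.4%

(δa_c/a_c)² = (2·δv/v)² + (-1·δr/r)²
  v term: (2×0.0330)² = 0.00436
  r term: (-1×0.0271)² = 0.000734
Total = 0.00509. Share from r = 0.000734/0.00509 = 0.144.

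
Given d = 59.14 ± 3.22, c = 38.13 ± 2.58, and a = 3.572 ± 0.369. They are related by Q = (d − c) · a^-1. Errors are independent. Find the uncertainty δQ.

Let u = d − c = 21.01. δu = √(δd² + δc²) = √(10.4 + 6.66) = 4.13, so δu/u = 0.196.
Q is then a monomial in u, a:
δQ/Q = √((δu/u)² + (-1·δa/a)²) = √(0.0386 + 0.0107) = 0.222
Q = 5.882, so δQ = 0.222 × 5.882 = 1.31.

1.31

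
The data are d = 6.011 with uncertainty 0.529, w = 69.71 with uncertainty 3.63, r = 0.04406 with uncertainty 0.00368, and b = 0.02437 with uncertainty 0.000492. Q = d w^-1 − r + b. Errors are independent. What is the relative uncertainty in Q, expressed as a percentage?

Let p = d·w^-1 = 0.08623. δp/p = √((1·δd/d)² + (-1·δw/w)²) = √(0.00774 + 0.00271) = 0.102, so δp = 0.00882.
Q = p − r + b: δQ = √(δp² + δr² + δb²) = √(7.77e-05 + 1.35e-05 + 2.42e-07) = 0.00957
Q = 0.06654, so δQ/Q = 0.00957/0.06654 = 0.144.

14.4%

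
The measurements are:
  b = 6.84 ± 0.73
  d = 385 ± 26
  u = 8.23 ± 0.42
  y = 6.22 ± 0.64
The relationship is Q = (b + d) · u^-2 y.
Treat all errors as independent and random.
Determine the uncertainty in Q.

Let w = b + d = 392. δw = √(δb² + δd²) = √(0.533 + 676) = 26.0, so δw/w = 0.0664.
Q is then a monomial in w, u, y:
δQ/Q = √((δw/w)² + (-2·δu/u)² + (1·δy/y)²) = √(0.00441 + 0.0104 + 0.0106) = 0.159
Q = 36.0, so δQ = 0.159 × 36.0 = 5.74.

5.74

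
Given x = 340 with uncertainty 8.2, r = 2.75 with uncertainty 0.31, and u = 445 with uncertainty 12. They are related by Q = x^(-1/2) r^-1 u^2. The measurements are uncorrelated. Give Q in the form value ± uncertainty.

Relative error in a monomial: (δQ/Q)² = Σ (nᵢ · δxᵢ/xᵢ)².
  (−½·δx/x)² = (-0.5×0.0241)² = 0.000145;  (-1·δr/r)² = (-1×0.113)² = 0.0127;  (2·δu/u)² = (2×0.0270)² = 0.00291
δQ/Q = √(0.0158) = 0.126
Q = 3910, so δQ = 0.126 × 3910 = 490.

3910 ± 490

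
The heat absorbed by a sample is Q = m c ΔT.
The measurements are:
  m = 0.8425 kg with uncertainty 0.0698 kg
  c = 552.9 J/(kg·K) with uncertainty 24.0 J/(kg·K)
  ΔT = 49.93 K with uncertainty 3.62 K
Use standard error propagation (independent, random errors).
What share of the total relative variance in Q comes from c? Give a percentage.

13.5%

(δQ/Q)² = (1·δm/m)² + (1·δc/c)² + (1·δΔT/ΔT)²
  m term: (1×0.0828)² = 0.00686
  c term: (1×0.0434)² = 0.00188
  ΔT term: (1×0.0725)² = 0.00526
Total = 0.0140. Share from c = 0.00188/0.0140 = 0.135.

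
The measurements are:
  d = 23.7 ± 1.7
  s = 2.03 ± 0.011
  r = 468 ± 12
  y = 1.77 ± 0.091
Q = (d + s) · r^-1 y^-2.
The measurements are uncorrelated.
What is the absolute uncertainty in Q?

Let u = d + s = 25.7. δu = √(δd² + δs²) = √(2.89 + 0.000121) = 1.70, so δu/u = 0.0661.
Q is then a monomial in u, r, y:
δQ/Q = √((δu/u)² + (-1·δr/r)² + (-2·δy/y)²) = √(0.00437 + 0.000657 + 0.0106) = 0.125
Q = 0.0175, so δQ = 0.125 × 0.0175 = 0.00219.

0.00219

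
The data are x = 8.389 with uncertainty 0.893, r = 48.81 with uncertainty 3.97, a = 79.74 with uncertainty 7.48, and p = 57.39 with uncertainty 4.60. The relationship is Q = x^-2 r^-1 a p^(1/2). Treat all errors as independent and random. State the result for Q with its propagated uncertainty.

0.1759 ± 0.0439

Each factor contributes (exponent × relative error)² to (δQ/Q)²:
  (-2·δx/x)² = (-2×0.106)² = 0.0453;  (-1·δr/r)² = (-1×0.0813)² = 0.00662;  (1·δa/a)² = (1×0.0938)² = 0.00880;  (½·δp/p)² = (0.5×0.0802)² = 0.00161
δQ/Q = √(0.0623) = 0.250
Q = 0.1759, so δQ = 0.250 × 0.1759 = 0.0439.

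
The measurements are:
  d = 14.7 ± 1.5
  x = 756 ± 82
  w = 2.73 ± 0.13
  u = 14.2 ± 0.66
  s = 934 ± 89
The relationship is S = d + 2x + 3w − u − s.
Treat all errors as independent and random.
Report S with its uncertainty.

Each term contributes (cᵢ δxᵢ)² to (δS)²:
  (δd)² = 2.25;  (2·δx)² = 26900;  (3·δw)² = 0.152;  (δu)² = 0.436;  (δs)² = 7920
δS = √(34800) = 187
S = 587.

587 ± 187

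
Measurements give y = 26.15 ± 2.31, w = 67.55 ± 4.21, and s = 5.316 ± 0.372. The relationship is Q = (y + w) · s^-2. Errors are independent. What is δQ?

Let u = y + w = 93.70. δu = √(δy² + δw²) = √(5.34 + 17.7) = 4.80, so δu/u = 0.0512.
Q is then a monomial in u, s:
δQ/Q = √((δu/u)² + (-2·δs/s)²) = √(0.00263 + 0.0196) = 0.149
Q = 3.316, so δQ = 0.149 × 3.316 = 0.494.

0.494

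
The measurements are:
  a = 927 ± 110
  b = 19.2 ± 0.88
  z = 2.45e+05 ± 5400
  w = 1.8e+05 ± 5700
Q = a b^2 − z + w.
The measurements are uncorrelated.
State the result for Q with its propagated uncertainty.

Let p = a·b^2 = 3.42e+05. δp/p = √((1·δa/a)² + (2·δb/b)²) = √(0.0141 + 0.00840) = 0.150, so δp = 51200.
Q = p − z + w: δQ = √(δp² + δz² + δw²) = √(2.63e+09 + 2.92e+07 + 3.25e+07) = 51800
Q = 2.77e+05.

(2.77 ± 0.518) × 10^5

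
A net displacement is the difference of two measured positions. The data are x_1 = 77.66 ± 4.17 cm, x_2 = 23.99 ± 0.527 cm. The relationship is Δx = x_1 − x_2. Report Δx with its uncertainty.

Absolute uncertainties add in quadrature for a linear combination:
  (δx_1)² = 17.4;  (δx_2)² = 0.278
δΔx = √(17.7) = 4.20 cm
Δx = 53.67 cm.

53.67 ± 4.20 cm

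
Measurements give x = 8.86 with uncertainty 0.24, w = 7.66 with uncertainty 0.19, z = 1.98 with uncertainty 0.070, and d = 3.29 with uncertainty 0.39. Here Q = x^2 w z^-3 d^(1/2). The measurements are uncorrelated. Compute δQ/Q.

0.135

Each factor contributes (exponent × relative error)² to (δQ/Q)²:
  (2·δx/x)² = (2×0.0271)² = 0.00294;  (1·δw/w)² = (1×0.0248)² = 0.000615;  (-3·δz/z)² = (-3×0.0354)² = 0.0112;  (½·δd/d)² = (0.5×0.119)² = 0.00351
δQ/Q = √(0.0183) = 0.135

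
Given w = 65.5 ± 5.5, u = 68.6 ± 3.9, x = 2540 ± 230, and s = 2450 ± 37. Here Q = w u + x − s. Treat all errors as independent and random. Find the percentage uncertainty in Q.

Let p = w·u = 4490. δp/p = √((1·δw/w)² + (1·δu/u)²) = √(0.00705 + 0.00323) = 0.101, so δp = 456.
Q = p + x − s: δQ = √(δp² + δx² + δs²) = √(2.08e+05 + 52900 + 1370) = 512
Q = 4580, so δQ/Q = 512/4580 = 0.112.

11.2%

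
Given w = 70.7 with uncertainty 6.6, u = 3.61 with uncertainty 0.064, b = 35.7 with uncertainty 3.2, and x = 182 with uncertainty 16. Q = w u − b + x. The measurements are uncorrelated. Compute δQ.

Let p = w·u = 255. δp/p = √((1·δw/w)² + (1·δu/u)²) = √(0.00871 + 0.000314) = 0.0950, so δp = 24.3.
Q = p − b + x: δQ = √(δp² + δb² + δx²) = √(588 + 10.2 + 256) = 29.2

29.2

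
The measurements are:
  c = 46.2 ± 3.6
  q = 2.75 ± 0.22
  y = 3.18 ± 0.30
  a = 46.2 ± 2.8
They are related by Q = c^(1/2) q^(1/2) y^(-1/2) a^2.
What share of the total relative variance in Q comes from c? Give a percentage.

(δQ/Q)² = (½·δc/c)² + (½·δq/q)² + (−½·δy/y)² + (2·δa/a)²
  c term: (0.5×0.0779)² = 0.00152
  q term: (0.5×0.0800)² = 0.00160
  y term: (-0.5×0.0943)² = 0.00222
  a term: (2×0.0606)² = 0.0147
Total = 0.0200. Share from c = 0.00152/0.0200 = 0.0758.

7.58%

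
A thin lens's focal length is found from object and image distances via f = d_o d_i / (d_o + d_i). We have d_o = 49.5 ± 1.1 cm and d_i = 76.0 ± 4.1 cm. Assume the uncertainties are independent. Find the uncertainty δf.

0.755 cm

∂f/∂d_o = (d_i/(d_o+d_i))² = 0.367;  ∂f/∂d_i = (d_o/(d_o+d_i))² = 0.156
δf = √((∂f/∂d_o · δd_o)² + (∂f/∂d_i · δd_i)²) = √(0.163 + 0.407) = 0.755 cm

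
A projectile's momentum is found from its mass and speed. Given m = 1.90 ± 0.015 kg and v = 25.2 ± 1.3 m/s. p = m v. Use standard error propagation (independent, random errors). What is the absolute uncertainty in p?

Products/powers → add relative errors in quadrature, weighted by exponent:
  (1·δm/m)² = (1×0.00789)² = 6.23e-05;  (1·δv/v)² = (1×0.0516)² = 0.00266
δp/p = √(0.00272) = 0.0522
p = 47.9 kg·m/s, so δp = 0.0522 × 47.9 = 2.50 kg·m/s.

2.50 kg·m/s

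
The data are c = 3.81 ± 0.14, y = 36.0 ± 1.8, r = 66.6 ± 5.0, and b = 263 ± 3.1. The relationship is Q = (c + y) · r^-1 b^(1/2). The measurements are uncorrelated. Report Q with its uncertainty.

Let u = c + y = 39.8. δu = √(δc² + δy²) = √(0.0196 + 3.24) = 1.81, so δu/u = 0.0454.
Q is then a monomial in u, r, b:
δQ/Q = √((δu/u)² + (-1·δr/r)² + (½·δb/b)²) = √(0.00206 + 0.00564 + 3.47e-05) = 0.0879
Q = 9.69, so δQ = 0.0879 × 9.69 = 0.852.

9.69 ± 0.852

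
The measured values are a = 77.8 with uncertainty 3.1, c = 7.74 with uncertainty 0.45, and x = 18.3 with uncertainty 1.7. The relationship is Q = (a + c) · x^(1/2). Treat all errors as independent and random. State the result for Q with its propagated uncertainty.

Let u = a + c = 85.5. δu = √(δa² + δc²) = √(9.61 + 0.203) = 3.13, so δu/u = 0.0366.
Q is then a monomial in u, x:
δQ/Q = √((δu/u)² + (½·δx/x)²) = √(0.00134 + 0.00216) = 0.0591
Q = 366, so δQ = 0.0591 × 366 = 21.6.

366 ± 21.6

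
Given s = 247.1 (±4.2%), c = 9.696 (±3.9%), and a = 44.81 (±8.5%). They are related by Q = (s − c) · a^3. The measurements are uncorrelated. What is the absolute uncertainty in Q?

5.53e+06

Let u = s − c = 237.4. δu = √(δs² + δc²) = √(108 + 0.143) = 10.4, so δu/u = 0.0437.
Q is then a monomial in u, a:
δQ/Q = √((δu/u)² + (3·δa/a)²) = √(0.00191 + 0.0650) = 0.259
Q = 2.136e+07, so δQ = 0.259 × 2.136e+07 = 5.53e+06.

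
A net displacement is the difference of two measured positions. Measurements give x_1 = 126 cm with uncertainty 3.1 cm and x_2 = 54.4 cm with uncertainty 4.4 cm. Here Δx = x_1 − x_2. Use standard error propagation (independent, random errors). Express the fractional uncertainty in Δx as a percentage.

7.52%

Δx is a linear combination, so absolute uncertainties add in quadrature:
  (δx_1)² = 9.61;  (δx_2)² = 19.4
δΔx = √(29.0) = 5.38 cm
Δx = 71.6 cm, so δΔx/Δx = 5.38/71.6 = 0.0752.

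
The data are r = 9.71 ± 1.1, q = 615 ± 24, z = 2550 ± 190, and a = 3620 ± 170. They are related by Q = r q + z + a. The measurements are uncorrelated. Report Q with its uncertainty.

12100 ± 760

Let p = r·q = 5970. δp/p = √((1·δr/r)² + (1·δq/q)²) = √(0.0128 + 0.00152) = 0.120, so δp = 716.
Q = p + z + a: δQ = √(δp² + δz² + δa²) = √(5.12e+05 + 36100 + 28900) = 760
Q = 12100.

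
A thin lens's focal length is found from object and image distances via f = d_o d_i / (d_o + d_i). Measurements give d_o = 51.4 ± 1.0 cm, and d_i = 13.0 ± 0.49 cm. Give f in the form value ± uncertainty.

∂f/∂d_o = (d_i/(d_o+d_i))² = 0.0407;  ∂f/∂d_i = (d_o/(d_o+d_i))² = 0.637
δf = √((∂f/∂d_o · δd_o)² + (∂f/∂d_i · δd_i)²) = √(0.00166 + 0.0974) = 0.315 cm
f = 10.4 cm.

10.4 ± 0.315 cm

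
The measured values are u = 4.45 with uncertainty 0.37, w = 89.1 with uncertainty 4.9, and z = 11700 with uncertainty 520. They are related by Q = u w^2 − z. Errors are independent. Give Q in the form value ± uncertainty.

23600 ± 4900

Let p = u·w^2 = 35300. δp/p = √((1·δu/u)² + (2·δw/w)²) = √(0.00691 + 0.0121) = 0.138, so δp = 4870.
Q = p − z: δQ = √(δp² + δz²) = √(2.37e+07 + 2.7e+05) = 4900
Q = 23600.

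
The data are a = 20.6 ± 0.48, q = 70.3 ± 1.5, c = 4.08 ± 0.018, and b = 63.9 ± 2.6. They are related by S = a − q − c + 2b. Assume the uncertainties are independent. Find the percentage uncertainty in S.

S is a linear combination, so absolute uncertainties add in quadrature:
  (δa)² = 0.230;  (δq)² = 2.25;  (δc)² = 0.000324;  (2·δb)² = 27.0
δS = √(29.5) = 5.43
S = 74.0, so δS/S = 5.43/74.0 = 0.0734.

7.34%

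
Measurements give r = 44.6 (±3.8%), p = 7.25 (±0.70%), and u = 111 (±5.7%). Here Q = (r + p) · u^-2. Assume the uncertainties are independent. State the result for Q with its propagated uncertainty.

0.00421 ± 0.000499

Let w = r + p = 51.9. δw = √(δr² + δp²) = √(2.87 + 0.00258) = 1.70, so δw/w = 0.0327.
Q is then a monomial in w, u:
δQ/Q = √((δw/w)² + (-2·δu/u)²) = √(0.00107 + 0.0130) = 0.119
Q = 0.00421, so δQ = 0.119 × 0.00421 = 0.000499.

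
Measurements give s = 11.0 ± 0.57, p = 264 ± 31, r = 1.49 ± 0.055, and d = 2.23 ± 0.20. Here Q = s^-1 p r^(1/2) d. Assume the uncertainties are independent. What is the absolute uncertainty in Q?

10.3

Products/powers → add relative errors in quadrature, weighted by exponent:
  (-1·δs/s)² = (-1×0.0518)² = 0.00269;  (1·δp/p)² = (1×0.117)² = 0.0138;  (½·δr/r)² = (0.5×0.0369)² = 0.000341;  (1·δd/d)² = (1×0.0897)² = 0.00804
δQ/Q = √(0.0249) = 0.158
Q = 65.3, so δQ = 0.158 × 65.3 = 10.3.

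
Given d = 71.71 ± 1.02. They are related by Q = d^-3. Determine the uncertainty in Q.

Q ∝ d^-3, so δQ/Q = |-3| · δd/d = 3 × 0.0142 = 0.0427.
Q = 2.712e-06, so δQ = 0.0427 × 2.712e-06 = 1.16e-07.

1.16e-07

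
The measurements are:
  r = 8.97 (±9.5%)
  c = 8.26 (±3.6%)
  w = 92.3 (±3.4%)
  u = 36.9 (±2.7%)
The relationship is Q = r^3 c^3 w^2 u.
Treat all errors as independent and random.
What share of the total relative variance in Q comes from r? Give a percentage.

82.7%

(δQ/Q)² = (3·δr/r)² + (3·δc/c)² + (2·δw/w)² + (1·δu/u)²
  r term: (3×0.0950)² = 0.0812
  c term: (3×0.0360)² = 0.0117
  w term: (2×0.0340)² = 0.00462
  u term: (1×0.0270)² = 0.000729
Total = 0.0982. Share from r = 0.0812/0.0982 = 0.827.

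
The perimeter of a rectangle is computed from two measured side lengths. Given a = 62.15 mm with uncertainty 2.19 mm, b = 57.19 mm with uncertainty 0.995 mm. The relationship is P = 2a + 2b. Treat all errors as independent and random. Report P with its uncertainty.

238.7 ± 4.81 mm

Each term contributes (cᵢ δxᵢ)² to (δP)²:
  (2·δa)² = 19.2;  (2·δb)² = 3.96
δP = √(23.1) = 4.81 mm
P = 238.7 mm.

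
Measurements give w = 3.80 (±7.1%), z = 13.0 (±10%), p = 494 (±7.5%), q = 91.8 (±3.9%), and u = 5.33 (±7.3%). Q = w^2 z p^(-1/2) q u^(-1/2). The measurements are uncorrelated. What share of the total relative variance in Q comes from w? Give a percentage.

(δQ/Q)² = (2·δw/w)² + (1·δz/z)² + (−½·δp/p)² + (1·δq/q)² + (−½·δu/u)²
  w term: (2×0.0710)² = 0.0202
  z term: (1×0.100)² = 0.0100
  p term: (-0.5×0.0750)² = 0.00141
  q term: (1×0.0390)² = 0.00152
  u term: (-0.5×0.0730)² = 0.00133
Total = 0.0344. Share from w = 0.0202/0.0344 = 0.586.

58.6%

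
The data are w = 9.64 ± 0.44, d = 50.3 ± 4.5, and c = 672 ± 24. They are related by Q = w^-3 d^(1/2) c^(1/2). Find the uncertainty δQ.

Each factor contributes (exponent × relative error)² to (δQ/Q)²:
  (-3·δw/w)² = (-3×0.0456)² = 0.0187;  (½·δd/d)² = (0.5×0.0895)² = 0.00200;  (½·δc/c)² = (0.5×0.0357)² = 0.000319
δQ/Q = √(0.0211) = 0.145
Q = 0.205, so δQ = 0.145 × 0.205 = 0.0298.

0.0298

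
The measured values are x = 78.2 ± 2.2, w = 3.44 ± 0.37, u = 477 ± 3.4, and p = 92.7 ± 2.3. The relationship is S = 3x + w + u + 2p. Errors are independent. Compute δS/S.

S is a linear combination, so absolute uncertainties add in quadrature:
  (3·δx)² = 43.6;  (δw)² = 0.137;  (δu)² = 11.6;  (2·δp)² = 21.2
δS = √(76.4) = 8.74
S = 900, so δS/S = 8.74/900 = 0.00971.

0.00971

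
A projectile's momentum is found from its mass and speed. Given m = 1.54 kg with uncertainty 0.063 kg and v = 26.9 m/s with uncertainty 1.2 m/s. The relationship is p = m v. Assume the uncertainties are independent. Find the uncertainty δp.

For a monomial p ∝ m, v, fractional errors add in quadrature:
  (1·δm/m)² = (1×0.0409)² = 0.00167;  (1·δv/v)² = (1×0.0446)² = 0.00199
δp/p = √(0.00366) = 0.0605
p = 41.4 kg·m/s, so δp = 0.0605 × 41.4 = 2.51 kg·m/s.

2.51 kg·m/s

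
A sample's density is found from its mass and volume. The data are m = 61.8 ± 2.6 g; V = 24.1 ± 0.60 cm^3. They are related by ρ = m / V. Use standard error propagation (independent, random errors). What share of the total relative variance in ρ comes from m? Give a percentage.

74.1%

(δρ/ρ)² = (1·δm/m)² + (-1·δV/V)²
  m term: (1×0.0421)² = 0.00177
  V term: (-1×0.0249)² = 0.000620
Total = 0.00239. Share from m = 0.00177/0.00239 = 0.741.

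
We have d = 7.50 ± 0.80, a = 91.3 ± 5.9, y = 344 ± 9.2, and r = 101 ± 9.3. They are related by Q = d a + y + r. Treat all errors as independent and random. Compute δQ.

86.4

Let p = d·a = 685. δp/p = √((1·δd/d)² + (1·δa/a)²) = √(0.0114 + 0.00418) = 0.125, so δp = 85.4.
Q = p + y + r: δQ = √(δp² + δy² + δr²) = √(7290 + 84.6 + 86.5) = 86.4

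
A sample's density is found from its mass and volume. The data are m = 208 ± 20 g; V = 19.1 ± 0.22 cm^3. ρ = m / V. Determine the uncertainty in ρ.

1.05 g/cm^3

Products/powers → add relative errors in quadrature, weighted by exponent:
  (1·δm/m)² = (1×0.0962)² = 0.00925;  (-1·δV/V)² = (-1×0.0115)² = 0.000133
δρ/ρ = √(0.00938) = 0.0968
ρ = 10.9 g/cm^3, so δρ = 0.0968 × 10.9 = 1.05 g/cm^3.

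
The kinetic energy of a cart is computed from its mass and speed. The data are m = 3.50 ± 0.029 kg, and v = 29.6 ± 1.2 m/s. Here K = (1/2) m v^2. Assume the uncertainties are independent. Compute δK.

Each factor contributes (exponent × relative error)² to (δK/K)²:
  (1·δm/m)² = (1×0.00829)² = 6.87e-05;  (2·δv/v)² = (2×0.0405)² = 0.00657
δK/K = √(0.00664) = 0.0815
K = 1530 J, so δK = 0.0815 × 1530 = 125 J.

125 J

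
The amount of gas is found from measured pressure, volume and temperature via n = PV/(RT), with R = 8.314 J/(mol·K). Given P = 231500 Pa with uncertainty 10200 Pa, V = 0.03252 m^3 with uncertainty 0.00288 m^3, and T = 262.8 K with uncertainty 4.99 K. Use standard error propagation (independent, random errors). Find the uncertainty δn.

0.347 mol

n is a product of powers, so relative uncertainties combine in quadrature:
  (1·δP/P)² = (1×0.0441)² = 0.00194;  (1·δV/V)² = (1×0.0886)² = 0.00784;  (-1·δT/T)² = (-1×0.0190)² = 0.000361
δn/n = √(0.0101) = 0.101
n = 3.446 mol, so δn = 0.101 × 3.446 = 0.347 mol.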